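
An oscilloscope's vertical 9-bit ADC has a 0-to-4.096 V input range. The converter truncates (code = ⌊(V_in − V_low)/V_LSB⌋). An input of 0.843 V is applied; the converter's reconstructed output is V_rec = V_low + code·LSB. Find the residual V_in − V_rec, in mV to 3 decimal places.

3.000 mV

One LSB is 4.096 V / 512 = 8.000 mV.
(0.843 − 0)/0.008 = 105.3750; ⌊·⌋ gives code 105.
Code 105 maps back to 0 + 105×0.008 V = 0.84 V.
Difference: 0.003 V → 3.000 mV.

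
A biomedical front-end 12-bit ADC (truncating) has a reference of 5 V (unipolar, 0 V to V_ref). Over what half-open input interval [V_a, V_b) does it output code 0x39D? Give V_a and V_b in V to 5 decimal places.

LSB = 5/2^12 = 1.221 mV.
Code 0x39D = 925 decimal.
V_a = V_low + 925·LSB = 1.12915 V; V_b = V_low + 926·LSB = 1.13037 V.

[1.12915 V, 1.13037 V)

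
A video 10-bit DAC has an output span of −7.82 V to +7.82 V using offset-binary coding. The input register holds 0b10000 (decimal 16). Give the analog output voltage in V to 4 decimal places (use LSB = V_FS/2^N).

-7.5756 V

LSB = 15.64 V / 2^10 = 15.273 mV.
Code 0b10000 = 16 decimal.
V_out = (−7.82) + 16 × 0.0152734 V = -7.57562 V.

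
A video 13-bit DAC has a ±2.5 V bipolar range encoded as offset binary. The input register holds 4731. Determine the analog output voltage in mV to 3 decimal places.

LSB = 5 V / 2^13 = 0.610 mV.
V_out = (−2.5) + 4731 × 0.000610352 V = 0.387573 V.
= 387.573 mV.

387.573 mV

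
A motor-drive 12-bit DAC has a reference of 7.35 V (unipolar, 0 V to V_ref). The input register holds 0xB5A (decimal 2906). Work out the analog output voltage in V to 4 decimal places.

5.2146 V

LSB = 7.35 V / 2^12 = 1.794 mV.
Code 0xB5A = 2906 decimal.
V_out = 0 + 2906 × 0.00179443 V = 5.21462 V.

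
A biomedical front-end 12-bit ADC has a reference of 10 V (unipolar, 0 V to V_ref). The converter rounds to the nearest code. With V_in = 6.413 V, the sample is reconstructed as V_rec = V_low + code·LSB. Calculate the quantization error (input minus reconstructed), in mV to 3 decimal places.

-0.574 mV

One LSB is 10 V / 4096 = 2.441 mV.
(V_in − V_low)/LSB = (6.413 − 0)/0.00244141 = 2626.7648 → code 2627 (round).
V_rec = 0 + 2627·0.00244141 = 6.4135742 V.
V_in − V_rec = -0.000574219 V = -0.574 mV.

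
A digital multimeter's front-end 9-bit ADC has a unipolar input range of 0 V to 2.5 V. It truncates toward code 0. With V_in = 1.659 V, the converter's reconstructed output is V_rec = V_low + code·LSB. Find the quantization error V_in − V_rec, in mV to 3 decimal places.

One LSB is 2.5 V / 512 = 4.883 mV.
(1.659 − 0)/0.00488281 = 339.7632; ⌊·⌋ gives code 339.
Code 339 maps back to 0 + 339×0.00488281 V = 1.6552734 V.
Error = 1.659 − 1.6552734 = 0.00372656 V = 3.727 mV.

3.727 mV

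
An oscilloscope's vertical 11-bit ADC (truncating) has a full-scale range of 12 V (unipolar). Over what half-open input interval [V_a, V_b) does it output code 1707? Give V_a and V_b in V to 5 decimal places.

LSB = 12/2^11 = 5.859 mV.
V_a = V_low + 1707·LSB = 10.002 V; V_b = V_low + 1708·LSB = 10.0078 V.

[10.00195 V, 10.00781 V)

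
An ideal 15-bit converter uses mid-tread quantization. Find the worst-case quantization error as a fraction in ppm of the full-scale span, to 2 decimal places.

15.26 ppm

Rounding → worst-case error = ½ LSB = V_FS/2^16, so 1e+06/65536 = 15.2588 ppm of full scale.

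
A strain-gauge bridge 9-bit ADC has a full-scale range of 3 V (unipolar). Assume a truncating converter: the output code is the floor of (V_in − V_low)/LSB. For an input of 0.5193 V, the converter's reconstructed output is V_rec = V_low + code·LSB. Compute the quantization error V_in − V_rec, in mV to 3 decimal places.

One LSB is 3 V / 512 = 5.859 mV.
(V_in − V_low)/LSB = (0.5193 − 0)/0.00585938 = 88.6272 → code 88 (floor).
Reconstructed: 0.515625 V.
Difference: 0.003675 V → 3.675 mV.

3.675 mV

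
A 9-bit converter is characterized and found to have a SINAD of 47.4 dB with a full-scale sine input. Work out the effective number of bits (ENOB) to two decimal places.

ENOB = (SINAD − 1.76) / 6.02 = (47.4 − 1.76)/6.02 = 7.581.

7.58 bits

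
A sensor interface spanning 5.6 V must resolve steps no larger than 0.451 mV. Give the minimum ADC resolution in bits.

14 bits

Number of steps required ≥ 5.6 V / 0.451 mV = 12416.85.
Need 2^N ≥ 12416.85; 2^13 = 8192, 2^14 = 16384.
Minimum N = 14.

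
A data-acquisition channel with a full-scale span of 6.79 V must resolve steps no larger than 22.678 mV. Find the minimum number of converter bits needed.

Number of steps required ≥ 6.79 V / 22.678 mV = 299.41.
Need 2^N ≥ 299.41; 2^8 = 256, 2^9 = 512.
Minimum N = 9.

9 bits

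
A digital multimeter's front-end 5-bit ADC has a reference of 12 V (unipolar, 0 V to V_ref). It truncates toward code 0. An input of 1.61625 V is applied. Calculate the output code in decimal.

code 4

With 32 levels over 12 V, one step is 375.000 mV.
(V_in − V_low)/LSB = (1.61625 − 0) / 0.375 = 4.310.
⌊·⌋(4.310) = 4.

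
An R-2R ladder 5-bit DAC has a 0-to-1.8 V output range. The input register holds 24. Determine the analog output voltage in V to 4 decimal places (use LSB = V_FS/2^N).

1.3500 V

LSB = 1.8 V / 2^5 = 56.250 mV.
V_out = 0 + 24 × 0.05625 V = 1.35 V.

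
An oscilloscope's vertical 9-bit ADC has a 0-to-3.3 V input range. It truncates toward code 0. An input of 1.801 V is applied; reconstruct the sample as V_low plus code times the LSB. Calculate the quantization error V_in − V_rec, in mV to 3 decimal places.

2.758 mV

One LSB is 3.3 V / 512 = 6.445 mV.
(1.801 − 0)/0.00644531 = 279.4279; ⌊·⌋ gives code 279.
V_rec = 0 + 279·0.00644531 = 1.7982422 V.
V_in − V_rec = 0.00275781 V = 2.758 mV.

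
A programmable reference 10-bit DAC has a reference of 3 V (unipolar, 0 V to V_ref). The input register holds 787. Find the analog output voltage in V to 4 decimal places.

2.3057 V

LSB = 3 V / 2^10 = 2.930 mV.
V_out = 0 + 787 × 0.00292969 V = 2.30566 V.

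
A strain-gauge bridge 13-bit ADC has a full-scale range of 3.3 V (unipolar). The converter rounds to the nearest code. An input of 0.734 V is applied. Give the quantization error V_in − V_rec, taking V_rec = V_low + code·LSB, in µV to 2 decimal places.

One LSB is 3.3 V / 8192 = 402.83 µV.
Scaled input = 1822.0994 LSBs, so code = 1822.
Code 1822 maps back to 0 + 1822×0.000402832 V = 0.73395996 V.
Error = 0.734 − 0.73395996 = 4.00391e-05 V = 40.04 µV.

40.04 µV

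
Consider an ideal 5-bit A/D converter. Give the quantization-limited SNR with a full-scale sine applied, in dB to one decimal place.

31.9 dB

SNR ≈ 6.02·N + 1.76 dB = 6.02·5 + 1.76 = 31.86 dB.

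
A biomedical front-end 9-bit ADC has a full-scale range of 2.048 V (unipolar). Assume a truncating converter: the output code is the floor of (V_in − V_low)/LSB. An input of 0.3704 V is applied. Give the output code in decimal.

code 92

With 512 levels over 2.048 V, one step is 4.000 mV.
Input sits at 92.600 steps above V_low.
Floor → code 92.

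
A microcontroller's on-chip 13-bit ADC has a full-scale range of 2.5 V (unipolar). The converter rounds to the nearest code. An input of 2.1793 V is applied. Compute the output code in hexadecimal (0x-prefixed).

Full-scale span = 2.5 V; LSB = 2.5/2^13 = 305.18 µV.
(V_in − V_low)/LSB = (2.1793 − 0) / 0.000305176 = 7141.130.
round(7141.130) = 7141.
In hexadecimal (0x-prefixed): 0x1BE5.

code 0x1BE5 (decimal 7141)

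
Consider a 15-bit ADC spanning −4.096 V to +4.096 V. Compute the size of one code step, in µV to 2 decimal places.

Full-scale span = 8.192 V.
LSB = 8.192 / 2^15 = 8.192 / 32768 = 0.00025 V = 250.00 µV.

250.00 µV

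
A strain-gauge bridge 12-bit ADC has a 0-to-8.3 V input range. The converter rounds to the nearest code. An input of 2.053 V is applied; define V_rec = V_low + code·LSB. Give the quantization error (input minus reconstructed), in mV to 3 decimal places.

0.290 mV

One LSB is 8.3 V / 4096 = 2.026 mV.
Scaled input = 1013.1431 LSBs, so code = 1013.
V_rec = 0 + 1013·0.00202637 = 2.05271 V.
Error = 2.053 − 2.05271 = 0.000290039 V = 0.290 mV.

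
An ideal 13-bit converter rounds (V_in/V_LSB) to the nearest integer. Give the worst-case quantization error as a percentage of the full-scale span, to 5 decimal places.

Rounding → worst-case error = ½ LSB = V_FS/2^14, so 100/16384 = 0.00610352 % of full scale.

0.00610 %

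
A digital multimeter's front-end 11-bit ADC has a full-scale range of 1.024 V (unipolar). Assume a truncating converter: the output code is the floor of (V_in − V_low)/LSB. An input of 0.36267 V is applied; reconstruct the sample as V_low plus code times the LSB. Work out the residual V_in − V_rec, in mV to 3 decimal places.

0.170 mV

Step size: 1.024 V ÷ 2^11 = 0.500 mV.
(V_in − V_low)/LSB = (0.36267 − 0)/0.0005 = 725.3400 → code 725 (floor).
Code 725 maps back to 0 + 725×0.0005 V = 0.3625 V.
Difference: 0.00017 V → 0.170 mV.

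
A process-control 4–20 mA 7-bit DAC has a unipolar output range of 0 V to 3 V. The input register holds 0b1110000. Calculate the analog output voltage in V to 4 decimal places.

2.6250 V

LSB = 3 V / 2^7 = 23.438 mV.
Code 0b1110000 = 112 decimal.
V_out = 0 + 112 × 0.0234375 V = 2.625 V.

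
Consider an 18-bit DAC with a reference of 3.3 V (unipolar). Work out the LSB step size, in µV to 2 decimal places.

Full-scale span = 3.3 V.
LSB = 3.3 / 2^18 = 3.3 / 262144 = 1.25885e-05 V = 12.59 µV.

12.59 µV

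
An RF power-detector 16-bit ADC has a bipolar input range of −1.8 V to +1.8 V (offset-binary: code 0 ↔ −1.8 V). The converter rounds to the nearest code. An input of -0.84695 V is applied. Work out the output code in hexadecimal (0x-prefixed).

code 0x43C6 (decimal 17350)

With 65536 levels over 3.6 V, one step is 54.93 µV.
(-0.84695 − (−1.8)) / 5.49316e-05 = 17349.746 LSBs.
round(17349.746) = 17350.
In hexadecimal (0x-prefixed): 0x43C6.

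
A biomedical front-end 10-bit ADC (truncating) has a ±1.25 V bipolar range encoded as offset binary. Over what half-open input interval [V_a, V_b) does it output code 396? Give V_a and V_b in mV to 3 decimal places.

LSB = 2.5/2^10 = 2.441 mV.
V_a = V_low + 396·LSB = -0.283203 V; V_b = V_low + 397·LSB = -0.280762 V.

[-283.203 mV, -280.762 mV)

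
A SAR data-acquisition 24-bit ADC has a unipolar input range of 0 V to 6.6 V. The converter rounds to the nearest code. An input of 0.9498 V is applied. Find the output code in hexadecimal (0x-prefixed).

code 0x24D73A (decimal 2414394)

LSB = 6.6 V / 16777216 = 0.39 µV.
(0.9498 − 0) / 3.93391e-07 = 2414393.903 LSBs.
So the output code is 2414394.
In hexadecimal (0x-prefixed): 0x24D73A.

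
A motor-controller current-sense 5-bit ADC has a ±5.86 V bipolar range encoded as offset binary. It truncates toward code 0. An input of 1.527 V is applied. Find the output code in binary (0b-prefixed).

code 0b10100 (decimal 20)

LSB = 11.72 V / 32 = 366.250 mV.
(V_in − V_low)/LSB = (1.527 − (−5.86)) / 0.36625 = 20.169.
So the output code is 20.
In binary (0b-prefixed): 0b10100.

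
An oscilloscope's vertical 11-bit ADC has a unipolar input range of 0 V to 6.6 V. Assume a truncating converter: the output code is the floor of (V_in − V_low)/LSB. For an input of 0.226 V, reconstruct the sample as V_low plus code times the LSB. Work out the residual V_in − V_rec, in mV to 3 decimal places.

One LSB is 6.6 V / 2048 = 3.223 mV.
(V_in − V_low)/LSB = (0.226 − 0)/0.00322266 = 70.1285 → code 70 (floor).
V_rec = 0 + 70·0.00322266 = 0.22558594 V.
Error = 0.226 − 0.22558594 = 0.000414062 V = 0.414 mV.

0.414 mV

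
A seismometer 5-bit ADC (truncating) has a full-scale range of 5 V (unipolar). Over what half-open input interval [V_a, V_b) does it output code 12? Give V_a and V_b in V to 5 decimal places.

[1.87500 V, 2.03125 V)

LSB = 5/2^5 = 156.250 mV.
V_a = V_low + 12·LSB = 1.875 V; V_b = V_low + 13·LSB = 2.03125 V.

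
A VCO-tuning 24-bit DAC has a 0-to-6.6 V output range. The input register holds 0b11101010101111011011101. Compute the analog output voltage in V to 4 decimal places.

3.0260 V

LSB = 6.6 V / 2^24 = 0.39 µV.
Code 0b11101010101111011011101 = 7691997 decimal.
V_out = 0 + 7691997 × 3.93391e-07 V = 3.02596 V.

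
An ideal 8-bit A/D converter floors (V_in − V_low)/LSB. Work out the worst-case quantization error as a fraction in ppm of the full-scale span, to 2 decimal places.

Truncating → worst-case error = 1 LSB = V_FS/2^8, so 1e+06/256 = 3906.25 ppm of full scale.

3906.25 ppm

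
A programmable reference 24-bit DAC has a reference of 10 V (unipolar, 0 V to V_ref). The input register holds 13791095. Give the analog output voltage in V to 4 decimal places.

8.2201 V

LSB = 10 V / 2^24 = 0.60 µV.
V_out = 0 + 13791095 × 5.96046e-07 V = 8.22013 V.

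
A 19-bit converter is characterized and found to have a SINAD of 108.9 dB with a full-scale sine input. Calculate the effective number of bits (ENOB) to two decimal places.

ENOB = (SINAD − 1.76) / 6.02 = (108.9 − 1.76)/6.02 = 17.797.

17.80 bits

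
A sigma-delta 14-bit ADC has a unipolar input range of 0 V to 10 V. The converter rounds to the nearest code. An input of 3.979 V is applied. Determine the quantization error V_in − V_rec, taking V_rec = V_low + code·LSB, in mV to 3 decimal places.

One LSB is 10 V / 16384 = 0.610 mV.
(3.979 − 0)/0.000610352 = 6519.1936; round gives code 6519.
Code 6519 maps back to 0 + 6519×0.000610352 V = 3.9788818 V.
V_in − V_rec = 0.000118164 V = 0.118 mV.

0.118 mV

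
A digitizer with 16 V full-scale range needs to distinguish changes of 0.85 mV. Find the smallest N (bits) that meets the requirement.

Number of steps required ≥ 16 V / 0.85 mV = 18823.53.
Need 2^N ≥ 18823.53; 2^14 = 16384, 2^15 = 32768.
Minimum N = 15.

15 bits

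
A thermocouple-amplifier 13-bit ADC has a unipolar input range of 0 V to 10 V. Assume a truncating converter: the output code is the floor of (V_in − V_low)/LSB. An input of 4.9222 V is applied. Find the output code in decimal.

code 4032

Full-scale span = 10 V; LSB = 10/2^13 = 1.221 mV.
(4.9222 − 0) / 0.0012207 = 4032.266 LSBs.
Floor → code 4032.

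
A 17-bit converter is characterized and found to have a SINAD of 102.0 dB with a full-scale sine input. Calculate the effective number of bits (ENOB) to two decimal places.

16.65 bits

ENOB = (SINAD − 1.76) / 6.02 = (102.0 − 1.76)/6.02 = 16.651.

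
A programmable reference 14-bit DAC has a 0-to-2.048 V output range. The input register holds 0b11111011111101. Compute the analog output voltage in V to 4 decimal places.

LSB = 2.048 V / 2^14 = 125.00 µV.
Code 0b11111011111101 = 16125 decimal.
V_out = 0 + 16125 × 0.000125 V = 2.01562 V.

2.0156 V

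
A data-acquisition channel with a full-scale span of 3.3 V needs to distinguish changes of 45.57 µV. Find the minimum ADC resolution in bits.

17 bits

Number of steps required ≥ 3.3 V / 45.57 µV = 72416.06.
Need 2^N ≥ 72416.06; 2^16 = 65536, 2^17 = 131072.
Minimum N = 17.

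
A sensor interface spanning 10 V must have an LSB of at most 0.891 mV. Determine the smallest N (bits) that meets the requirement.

14 bits

Number of steps required ≥ 10 V / 0.891 mV = 11223.34.
Need 2^N ≥ 11223.34; 2^13 = 8192, 2^14 = 16384.
Minimum N = 14.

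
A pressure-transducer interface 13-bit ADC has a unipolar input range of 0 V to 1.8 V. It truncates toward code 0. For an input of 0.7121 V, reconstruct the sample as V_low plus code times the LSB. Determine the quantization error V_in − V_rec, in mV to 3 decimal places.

0.186 mV

LSB = 1.8/2^13 = 219.73 µV.
(V_in − V_low)/LSB = (0.7121 − 0)/0.000219727 = 3240.8462 → code 3240 (floor).
Reconstructed: 0.71191406 V.
Error = 0.7121 − 0.71191406 = 0.000185938 V = 0.186 mV.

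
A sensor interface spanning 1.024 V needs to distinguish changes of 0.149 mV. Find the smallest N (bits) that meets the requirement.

13 bits

Number of steps required ≥ 1.024 V / 0.149 mV = 6872.48.
Need 2^N ≥ 6872.48; 2^12 = 4096, 2^13 = 8192.
Minimum N = 13.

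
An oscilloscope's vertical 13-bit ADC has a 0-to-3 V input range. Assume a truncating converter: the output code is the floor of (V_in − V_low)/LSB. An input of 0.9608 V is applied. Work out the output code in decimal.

code 2623

With 8192 levels over 3 V, one step is 366.21 µV.
(V_in − V_low)/LSB = (0.9608 − 0) / 0.000366211 = 2623.625.
So the output code is 2623.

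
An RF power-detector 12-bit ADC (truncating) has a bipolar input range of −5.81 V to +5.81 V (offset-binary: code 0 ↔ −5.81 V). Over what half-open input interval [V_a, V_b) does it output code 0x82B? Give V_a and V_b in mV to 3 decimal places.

[121.987 mV, 124.824 mV)

LSB = 11.62/2^12 = 2.837 mV.
Code 0x82B = 2091 decimal.
V_a = V_low + 2091·LSB = 0.121987 V; V_b = V_low + 2092·LSB = 0.124824 V.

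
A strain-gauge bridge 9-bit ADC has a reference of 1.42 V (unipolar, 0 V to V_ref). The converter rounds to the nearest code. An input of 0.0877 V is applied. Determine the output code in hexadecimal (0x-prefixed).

Full-scale span = 1.42 V; LSB = 1.42/2^9 = 2.773 mV.
Input sits at 31.621 steps above V_low.
Round → code 32.
In hexadecimal (0x-prefixed): 0x20.

code 0x20 (decimal 32)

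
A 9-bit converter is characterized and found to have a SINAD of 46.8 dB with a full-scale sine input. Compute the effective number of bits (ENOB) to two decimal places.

ENOB = (SINAD − 1.76) / 6.02 = (46.8 − 1.76)/6.02 = 7.482.

7.48 bits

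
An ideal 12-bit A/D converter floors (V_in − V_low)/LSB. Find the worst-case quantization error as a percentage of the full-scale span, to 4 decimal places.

Truncating → worst-case error = 1 LSB = V_FS/2^12, so 100/4096 = 0.0244141 % of full scale.

0.0244 %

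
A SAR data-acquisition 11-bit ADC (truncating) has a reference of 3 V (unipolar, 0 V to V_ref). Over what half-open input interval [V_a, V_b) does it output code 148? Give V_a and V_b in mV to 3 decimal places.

LSB = 3/2^11 = 1.465 mV.
V_a = V_low + 148·LSB = 0.216797 V; V_b = V_low + 149·LSB = 0.218262 V.

[216.797 mV, 218.262 mV)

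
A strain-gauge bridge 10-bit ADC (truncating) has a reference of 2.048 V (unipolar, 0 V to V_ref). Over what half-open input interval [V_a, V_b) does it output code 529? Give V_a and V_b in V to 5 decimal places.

[1.05800 V, 1.06000 V)

LSB = 2.048/2^10 = 2.000 mV.
V_a = V_low + 529·LSB = 1.058 V; V_b = V_low + 530·LSB = 1.06 V.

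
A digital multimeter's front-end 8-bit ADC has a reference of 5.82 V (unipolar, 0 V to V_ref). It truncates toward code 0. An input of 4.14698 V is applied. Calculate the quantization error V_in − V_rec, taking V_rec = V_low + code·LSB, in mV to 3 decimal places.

LSB = 5.82/2^8 = 22.734 mV.
(4.14698 − 0)/0.0227344 = 182.4101; ⌊·⌋ gives code 182.
V_rec = 0 + 182·0.0227344 = 4.1376563 V.
Difference: 0.00932375 V → 9.324 mV.

9.324 mV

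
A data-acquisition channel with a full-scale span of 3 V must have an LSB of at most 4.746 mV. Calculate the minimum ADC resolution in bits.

Number of steps required ≥ 3 V / 4.746 mV = 632.11.
Need 2^N ≥ 632.11; 2^9 = 512, 2^10 = 1024.
Minimum N = 10.

10 bits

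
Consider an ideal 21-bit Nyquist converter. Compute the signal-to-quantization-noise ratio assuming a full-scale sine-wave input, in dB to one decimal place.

SNR ≈ 6.02·N + 1.76 dB = 6.02·21 + 1.76 = 128.18 dB.

128.2 dB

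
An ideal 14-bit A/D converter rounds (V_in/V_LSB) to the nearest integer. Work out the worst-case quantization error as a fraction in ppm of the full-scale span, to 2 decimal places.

Rounding → worst-case error = ½ LSB = V_FS/2^15, so 1e+06/32768 = 30.5176 ppm of full scale.

30.52 ppm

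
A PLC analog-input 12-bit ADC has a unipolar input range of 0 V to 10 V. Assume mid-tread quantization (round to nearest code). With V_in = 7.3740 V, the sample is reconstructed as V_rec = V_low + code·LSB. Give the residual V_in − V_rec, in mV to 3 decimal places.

One LSB is 10 V / 4096 = 2.441 mV.
Scaled input = 3020.3904 LSBs, so code = 3020.
Code 3020 maps back to 0 + 3020×0.00244141 V = 7.3730469 V.
Difference: 0.000953125 V → 0.953 mV.

0.953 mV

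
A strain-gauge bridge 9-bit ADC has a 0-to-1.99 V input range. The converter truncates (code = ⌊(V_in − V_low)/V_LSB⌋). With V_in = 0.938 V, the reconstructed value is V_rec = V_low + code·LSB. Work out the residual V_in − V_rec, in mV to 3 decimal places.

1.301 mV

Step size: 1.99 V ÷ 2^9 = 3.887 mV.
Scaled input = 241.3347 LSBs, so code = 241.
Reconstructed: 0.93669922 V.
Difference: 0.00130078 V → 1.301 mV.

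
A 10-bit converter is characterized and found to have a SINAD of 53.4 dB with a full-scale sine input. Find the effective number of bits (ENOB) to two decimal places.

ENOB = (SINAD − 1.76) / 6.02 = (53.4 − 1.76)/6.02 = 8.578.

8.58 bits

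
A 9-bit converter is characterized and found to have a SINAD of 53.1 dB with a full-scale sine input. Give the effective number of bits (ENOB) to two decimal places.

8.53 bits

ENOB = (SINAD − 1.76) / 6.02 = (53.1 − 1.76)/6.02 = 8.528.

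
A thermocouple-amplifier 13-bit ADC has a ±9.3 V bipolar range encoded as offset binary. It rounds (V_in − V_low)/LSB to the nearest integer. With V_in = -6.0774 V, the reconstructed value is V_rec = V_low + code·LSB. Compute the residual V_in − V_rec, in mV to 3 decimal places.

0.749 mV

LSB = 18.6/2^13 = 2.271 mV.
Scaled input = 1419.3301 LSBs, so code = 1419.
Reconstructed: -6.0781494 V.
Error = -6.0774 − (−6.0781494) = 0.000749414 V = 0.749 mV.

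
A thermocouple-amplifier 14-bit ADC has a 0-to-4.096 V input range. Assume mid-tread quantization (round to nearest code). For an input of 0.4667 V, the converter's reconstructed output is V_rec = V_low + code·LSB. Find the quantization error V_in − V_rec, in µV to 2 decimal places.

LSB = 4.096/2^14 = 250.00 µV.
(V_in − V_low)/LSB = (0.4667 − 0)/0.00025 = 1866.8000 → code 1867 (round).
Reconstructed: 0.46675 V.
Error = 0.4667 − 0.46675 = -5e-05 V = -50.00 µV.

-50.00 µV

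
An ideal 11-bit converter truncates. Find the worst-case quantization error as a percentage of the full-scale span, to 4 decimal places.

Truncating → worst-case error = 1 LSB = V_FS/2^11, so 100/2048 = 0.0488281 % of full scale.

0.0488 %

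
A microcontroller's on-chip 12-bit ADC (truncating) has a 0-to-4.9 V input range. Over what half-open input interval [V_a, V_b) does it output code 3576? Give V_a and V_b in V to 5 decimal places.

[4.27793 V, 4.27913 V)

LSB = 4.9/2^12 = 1.196 mV.
V_a = V_low + 3576·LSB = 4.27793 V; V_b = V_low + 3577·LSB = 4.27913 V.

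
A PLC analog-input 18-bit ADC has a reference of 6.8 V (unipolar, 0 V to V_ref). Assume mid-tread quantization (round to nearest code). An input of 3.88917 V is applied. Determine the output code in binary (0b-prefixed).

code 0b100100100110101010 (decimal 149930)

Full-scale span = 6.8 V; LSB = 6.8/2^18 = 25.94 µV.
(3.88917 − 0) / 2.59399e-05 = 149929.791 LSBs.
Round → code 149930.
In binary (0b-prefixed): 0b100100100110101010.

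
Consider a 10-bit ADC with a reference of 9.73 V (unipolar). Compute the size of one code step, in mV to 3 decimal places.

9.502 mV

Full-scale span = 9.73 V.
LSB = 9.73 / 2^10 = 9.73 / 1024 = 0.00950195 V = 9.502 mV.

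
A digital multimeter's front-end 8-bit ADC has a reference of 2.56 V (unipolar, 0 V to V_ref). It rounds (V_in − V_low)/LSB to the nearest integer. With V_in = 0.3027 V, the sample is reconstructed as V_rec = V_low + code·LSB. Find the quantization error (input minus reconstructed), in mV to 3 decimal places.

One LSB is 2.56 V / 256 = 10.000 mV.
(0.3027 − 0)/0.01 = 30.2700; round gives code 30.
Reconstructed: 0.3 V.
Difference: 0.0027 V → 2.700 mV.

2.700 mV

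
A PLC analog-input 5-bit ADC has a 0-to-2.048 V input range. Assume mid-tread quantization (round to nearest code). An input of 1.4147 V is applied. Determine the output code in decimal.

Full-scale span = 2.048 V; LSB = 2.048/2^5 = 64.000 mV.
(V_in − V_low)/LSB = (1.4147 − 0) / 0.064 = 22.105.
Round → code 22.

code 22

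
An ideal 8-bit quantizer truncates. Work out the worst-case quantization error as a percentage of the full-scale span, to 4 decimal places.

0.3906 %

Truncating → worst-case error = 1 LSB = V_FS/2^8, so 100/256 = 0.390625 % of full scale.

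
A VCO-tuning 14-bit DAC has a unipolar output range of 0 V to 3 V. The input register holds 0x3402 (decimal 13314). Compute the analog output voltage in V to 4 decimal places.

LSB = 3 V / 2^14 = 183.11 µV.
Code 0x3402 = 13314 decimal.
V_out = 0 + 13314 × 0.000183105 V = 2.43787 V.

2.4379 V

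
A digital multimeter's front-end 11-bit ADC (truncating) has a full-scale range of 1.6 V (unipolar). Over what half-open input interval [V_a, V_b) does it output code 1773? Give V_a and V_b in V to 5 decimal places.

LSB = 1.6/2^11 = 0.781 mV.
V_a = V_low + 1773·LSB = 1.38516 V; V_b = V_low + 1774·LSB = 1.38594 V.

[1.38516 V, 1.38594 V)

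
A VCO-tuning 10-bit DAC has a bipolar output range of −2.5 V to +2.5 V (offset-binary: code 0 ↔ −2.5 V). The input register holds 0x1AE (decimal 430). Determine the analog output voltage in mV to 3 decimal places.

LSB = 5 V / 2^10 = 4.883 mV.
Code 0x1AE = 430 decimal.
V_out = (−2.5) + 430 × 0.00488281 V = -0.400391 V.
= -400.391 mV.

-400.391 mV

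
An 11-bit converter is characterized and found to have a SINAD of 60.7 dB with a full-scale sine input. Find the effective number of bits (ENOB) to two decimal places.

ENOB = (SINAD − 1.76) / 6.02 = (60.7 − 1.76)/6.02 = 9.791.

9.79 bits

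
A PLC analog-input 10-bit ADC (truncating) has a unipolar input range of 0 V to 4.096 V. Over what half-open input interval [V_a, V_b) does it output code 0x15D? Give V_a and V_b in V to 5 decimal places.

LSB = 4.096/2^10 = 4.000 mV.
Code 0x15D = 349 decimal.
V_a = V_low + 349·LSB = 1.396 V; V_b = V_low + 350·LSB = 1.4 V.

[1.39600 V, 1.40000 V)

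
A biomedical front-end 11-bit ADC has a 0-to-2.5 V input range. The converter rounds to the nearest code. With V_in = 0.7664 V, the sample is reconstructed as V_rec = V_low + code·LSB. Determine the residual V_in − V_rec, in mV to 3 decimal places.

-0.202 mV

One LSB is 2.5 V / 2048 = 1.221 mV.
Scaled input = 627.8349 LSBs, so code = 628.
V_rec = 0 + 628·0.0012207 = 0.76660156 V.
Error = 0.7664 − 0.76660156 = -0.000201563 V = -0.202 mV.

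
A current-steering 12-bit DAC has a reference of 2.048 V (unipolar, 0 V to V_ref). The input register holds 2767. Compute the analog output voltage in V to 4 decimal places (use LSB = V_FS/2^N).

LSB = 2.048 V / 2^12 = 0.500 mV.
V_out = 0 + 2767 × 0.0005 V = 1.3835 V.

1.3835 V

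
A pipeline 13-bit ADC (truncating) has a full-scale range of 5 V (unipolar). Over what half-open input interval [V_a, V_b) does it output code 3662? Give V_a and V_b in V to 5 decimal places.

LSB = 5/2^13 = 0.610 mV.
V_a = V_low + 3662·LSB = 2.23511 V; V_b = V_low + 3663·LSB = 2.23572 V.

[2.23511 V, 2.23572 V)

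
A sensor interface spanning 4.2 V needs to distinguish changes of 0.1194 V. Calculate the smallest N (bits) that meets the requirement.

6 bits

Number of steps required ≥ 4.2 V / 0.1194 V = 35.18.
Need 2^N ≥ 35.18; 2^5 = 32, 2^6 = 64.
Minimum N = 6.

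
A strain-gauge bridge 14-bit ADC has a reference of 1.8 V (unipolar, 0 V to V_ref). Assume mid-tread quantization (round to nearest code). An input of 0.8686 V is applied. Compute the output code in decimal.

code 7906

With 16384 levels over 1.8 V, one step is 109.86 µV.
(0.8686 − 0) / 0.000109863 = 7906.190 LSBs.
round(7906.190) = 7906.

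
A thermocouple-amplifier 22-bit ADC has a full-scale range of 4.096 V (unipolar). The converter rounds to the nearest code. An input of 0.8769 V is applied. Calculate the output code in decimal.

With 4194304 levels over 4.096 V, one step is 0.98 µV.
(V_in − V_low)/LSB = (0.8769 − 0) / 9.76563e-07 = 897945.600.
Round → code 897946.

code 897946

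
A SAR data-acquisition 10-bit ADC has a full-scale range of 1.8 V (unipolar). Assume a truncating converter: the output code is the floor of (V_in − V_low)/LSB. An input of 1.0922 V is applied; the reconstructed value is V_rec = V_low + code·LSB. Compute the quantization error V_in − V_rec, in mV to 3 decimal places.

0.598 mV

LSB = 1.8/2^10 = 1.758 mV.
Scaled input = 621.3404 LSBs, so code = 621.
Reconstructed: 1.0916016 V.
V_in − V_rec = 0.000598438 V = 0.598 mV.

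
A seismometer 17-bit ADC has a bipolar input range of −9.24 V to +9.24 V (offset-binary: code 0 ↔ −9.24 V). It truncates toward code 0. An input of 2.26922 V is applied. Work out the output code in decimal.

With 131072 levels over 18.48 V, one step is 140.99 µV.
Input sits at 81630.762 steps above V_low.
So the output code is 81630.

code 81630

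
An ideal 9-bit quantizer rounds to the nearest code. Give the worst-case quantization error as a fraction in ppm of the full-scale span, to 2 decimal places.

976.56 ppm

Rounding → worst-case error = ½ LSB = V_FS/2^10, so 1e+06/1024 = 976.562 ppm of full scale.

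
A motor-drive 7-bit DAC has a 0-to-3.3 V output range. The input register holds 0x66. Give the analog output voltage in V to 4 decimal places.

2.6297 V

LSB = 3.3 V / 2^7 = 25.781 mV.
Code 0x66 = 102 decimal.
V_out = 0 + 102 × 0.0257812 V = 2.62969 V.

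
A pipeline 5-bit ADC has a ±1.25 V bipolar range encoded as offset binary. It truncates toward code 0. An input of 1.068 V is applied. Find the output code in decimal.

code 29

With 32 levels over 2.5 V, one step is 78.125 mV.
Input sits at 29.670 steps above V_low.
⌊·⌋(29.670) = 29.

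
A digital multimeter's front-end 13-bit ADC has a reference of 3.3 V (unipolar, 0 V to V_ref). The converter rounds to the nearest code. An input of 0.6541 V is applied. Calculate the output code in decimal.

LSB = 3.3 V / 8192 = 402.83 µV.
(V_in − V_low)/LSB = (0.6541 − 0) / 0.000402832 = 1623.754.
So the output code is 1624.

code 1624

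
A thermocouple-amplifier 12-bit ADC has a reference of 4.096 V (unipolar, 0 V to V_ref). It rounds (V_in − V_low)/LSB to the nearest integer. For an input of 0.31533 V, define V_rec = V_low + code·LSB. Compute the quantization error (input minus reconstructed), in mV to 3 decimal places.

LSB = 4.096/2^12 = 1.000 mV.
(V_in − V_low)/LSB = (0.31533 − 0)/0.001 = 315.3300 → code 315 (round).
Reconstructed: 0.315 V.
Difference: 0.00033 V → 0.330 mV.

0.330 mV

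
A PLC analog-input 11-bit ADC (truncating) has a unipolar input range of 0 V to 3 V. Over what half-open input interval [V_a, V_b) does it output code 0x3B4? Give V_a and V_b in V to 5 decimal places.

LSB = 3/2^11 = 1.465 mV.
Code 0x3B4 = 948 decimal.
V_a = V_low + 948·LSB = 1.38867 V; V_b = V_low + 949·LSB = 1.39014 V.

[1.38867 V, 1.39014 V)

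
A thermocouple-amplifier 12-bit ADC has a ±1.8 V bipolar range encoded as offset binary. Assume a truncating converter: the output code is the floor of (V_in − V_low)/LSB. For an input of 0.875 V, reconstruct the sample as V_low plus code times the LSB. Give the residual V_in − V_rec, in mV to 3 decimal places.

0.488 mV

One LSB is 3.6 V / 4096 = 0.879 mV.
(V_in − V_low)/LSB = (0.875 − (−1.8))/0.000878906 = 3043.5556 → code 3043 (floor).
V_rec = (−1.8) + 3043·0.000878906 = 0.87451172 V.
Difference: 0.000488281 V → 0.488 mV.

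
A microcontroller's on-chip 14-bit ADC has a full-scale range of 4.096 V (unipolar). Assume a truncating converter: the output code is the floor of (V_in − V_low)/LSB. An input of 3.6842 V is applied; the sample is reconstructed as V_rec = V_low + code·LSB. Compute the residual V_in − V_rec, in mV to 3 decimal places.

LSB = 4.096/2^14 = 250.00 µV.
Scaled input = 14736.8000 LSBs, so code = 14736.
Reconstructed: 3.684 V.
Error = 3.6842 − 3.684 = 0.0002 V = 0.200 mV.

0.200 mV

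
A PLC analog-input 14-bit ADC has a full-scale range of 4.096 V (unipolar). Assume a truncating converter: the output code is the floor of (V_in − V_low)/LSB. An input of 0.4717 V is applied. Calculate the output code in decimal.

Full-scale span = 4.096 V; LSB = 4.096/2^14 = 250.00 µV.
(0.4717 − 0) / 0.00025 = 1886.800 LSBs.
So the output code is 1886.

code 1886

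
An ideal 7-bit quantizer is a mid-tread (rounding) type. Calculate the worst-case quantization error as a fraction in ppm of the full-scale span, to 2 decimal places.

3906.25 ppm

Rounding → worst-case error = ½ LSB = V_FS/2^8, so 1e+06/256 = 3906.25 ppm of full scale.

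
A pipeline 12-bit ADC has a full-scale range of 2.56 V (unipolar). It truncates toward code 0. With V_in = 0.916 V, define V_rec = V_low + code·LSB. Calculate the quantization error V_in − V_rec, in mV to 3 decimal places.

0.375 mV

LSB = 2.56/2^12 = 0.625 mV.
(V_in − V_low)/LSB = (0.916 − 0)/0.000625 = 1465.6000 → code 1465 (floor).
Reconstructed: 0.915625 V.
V_in − V_rec = 0.000375 V = 0.375 mV.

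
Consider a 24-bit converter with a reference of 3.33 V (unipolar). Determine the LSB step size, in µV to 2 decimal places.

0.20 µV

Full-scale span = 3.33 V.
LSB = 3.33 / 2^24 = 3.33 / 16777216 = 1.98483e-07 V = 0.20 µV.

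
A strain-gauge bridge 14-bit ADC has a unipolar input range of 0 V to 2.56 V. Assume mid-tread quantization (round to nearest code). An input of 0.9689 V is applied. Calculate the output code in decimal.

Full-scale span = 2.56 V; LSB = 2.56/2^14 = 156.25 µV.
(V_in − V_low)/LSB = (0.9689 − 0) / 0.00015625 = 6200.960.
Round → code 6201.

code 6201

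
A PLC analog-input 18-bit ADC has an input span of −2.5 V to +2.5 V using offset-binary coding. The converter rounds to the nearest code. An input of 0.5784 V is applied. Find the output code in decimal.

code 161397

With 262144 levels over 5 V, one step is 19.07 µV.
(V_in − V_low)/LSB = (0.5784 − (−2.5)) / 1.90735e-05 = 161396.818.
Round → code 161397.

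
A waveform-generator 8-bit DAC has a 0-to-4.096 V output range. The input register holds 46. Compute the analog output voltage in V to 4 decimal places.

0.7360 V

LSB = 4.096 V / 2^8 = 16.000 mV.
V_out = 0 + 46 × 0.016 V = 0.736 V.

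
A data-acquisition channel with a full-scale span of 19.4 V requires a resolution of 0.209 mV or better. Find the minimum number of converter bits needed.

17 bits

Number of steps required ≥ 19.4 V / 0.209 mV = 92822.97.
Need 2^N ≥ 92822.97; 2^16 = 65536, 2^17 = 131072.
Minimum N = 17.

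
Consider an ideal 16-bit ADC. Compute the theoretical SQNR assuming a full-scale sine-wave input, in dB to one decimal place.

SNR ≈ 6.02·N + 1.76 dB = 6.02·16 + 1.76 = 98.08 dB.

98.1 dB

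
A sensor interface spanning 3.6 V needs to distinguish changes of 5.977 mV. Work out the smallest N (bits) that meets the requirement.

Number of steps required ≥ 3.6 V / 5.977 mV = 602.31.
Need 2^N ≥ 602.31; 2^9 = 512, 2^10 = 1024.
Minimum N = 10.

10 bits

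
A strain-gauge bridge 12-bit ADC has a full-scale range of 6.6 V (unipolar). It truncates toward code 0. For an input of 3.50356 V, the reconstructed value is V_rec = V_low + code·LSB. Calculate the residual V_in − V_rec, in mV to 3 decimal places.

0.533 mV

One LSB is 6.6 V / 4096 = 1.611 mV.
Scaled input = 2174.3306 LSBs, so code = 2174.
Code 2174 maps back to 0 + 2174×0.00161133 V = 3.5030273 V.
Difference: 0.000532656 V → 0.533 mV.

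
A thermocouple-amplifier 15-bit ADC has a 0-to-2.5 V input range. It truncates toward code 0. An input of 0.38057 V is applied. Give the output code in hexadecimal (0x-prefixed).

LSB = 2.5 V / 32768 = 76.29 µV.
(0.38057 − 0) / 7.62939e-05 = 4988.207 LSBs.
So the output code is 4988.
In hexadecimal (0x-prefixed): 0x137C.

code 0x137C (decimal 4988)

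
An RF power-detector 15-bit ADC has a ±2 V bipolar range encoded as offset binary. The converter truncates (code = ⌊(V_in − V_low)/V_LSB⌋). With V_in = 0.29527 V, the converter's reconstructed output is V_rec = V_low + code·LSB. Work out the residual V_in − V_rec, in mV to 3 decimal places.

0.104 mV

One LSB is 4 V / 32768 = 122.07 µV.
Scaled input = 18802.8518 LSBs, so code = 18802.
Reconstructed: 0.29516602 V.
Difference: 0.000103984 V → 0.104 mV.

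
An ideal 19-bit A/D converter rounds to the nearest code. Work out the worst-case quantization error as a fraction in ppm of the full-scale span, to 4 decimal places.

0.9537 ppm

Rounding → worst-case error = ½ LSB = V_FS/2^20, so 1e+06/1048576 = 0.953674 ppm of full scale.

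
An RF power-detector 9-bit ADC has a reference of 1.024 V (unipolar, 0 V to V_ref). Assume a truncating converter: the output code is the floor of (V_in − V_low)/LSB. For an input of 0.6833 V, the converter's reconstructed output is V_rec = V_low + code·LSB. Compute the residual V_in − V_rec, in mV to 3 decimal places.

One LSB is 1.024 V / 512 = 2.000 mV.
(V_in − V_low)/LSB = (0.6833 − 0)/0.002 = 341.6500 → code 341 (floor).
Code 341 maps back to 0 + 341×0.002 V = 0.682 V.
V_in − V_rec = 0.0013 V = 1.300 mV.

1.300 mV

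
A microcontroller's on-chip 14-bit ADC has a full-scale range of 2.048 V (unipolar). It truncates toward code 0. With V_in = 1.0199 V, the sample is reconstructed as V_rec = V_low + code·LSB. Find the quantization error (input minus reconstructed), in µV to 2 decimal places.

25.00 µV

Step size: 2.048 V ÷ 2^14 = 125.00 µV.
(V_in − V_low)/LSB = (1.0199 − 0)/0.000125 = 8159.2000 → code 8159 (floor).
Reconstructed: 1.019875 V.
Difference: 2.5e-05 V → 25.00 µV.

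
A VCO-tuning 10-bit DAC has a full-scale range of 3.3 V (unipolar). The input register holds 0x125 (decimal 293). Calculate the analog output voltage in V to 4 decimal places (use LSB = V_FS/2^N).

LSB = 3.3 V / 2^10 = 3.223 mV.
Code 0x125 = 293 decimal.
V_out = 0 + 293 × 0.00322266 V = 0.944238 V.

0.9442 V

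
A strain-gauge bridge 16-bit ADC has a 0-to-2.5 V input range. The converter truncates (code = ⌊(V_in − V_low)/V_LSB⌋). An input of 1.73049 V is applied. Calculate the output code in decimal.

code 45363

With 65536 levels over 2.5 V, one step is 38.15 µV.
Input sits at 45363.757 steps above V_low.
⌊·⌋(45363.757) = 45363.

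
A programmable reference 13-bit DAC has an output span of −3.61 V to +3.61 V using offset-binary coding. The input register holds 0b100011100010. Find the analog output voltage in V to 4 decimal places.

LSB = 7.22 V / 2^13 = 0.881 mV.
Code 0b100011100010 = 2274 decimal.
V_out = (−3.61) + 2274 × 0.000881348 V = -1.60582 V.

-1.6058 V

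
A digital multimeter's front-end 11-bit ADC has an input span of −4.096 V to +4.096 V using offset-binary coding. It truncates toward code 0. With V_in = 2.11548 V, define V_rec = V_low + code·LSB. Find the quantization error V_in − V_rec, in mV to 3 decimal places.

3.480 mV

LSB = 8.192/2^11 = 4.000 mV.
(2.11548 − (−4.096))/0.004 = 1552.8700; ⌊·⌋ gives code 1552.
Code 1552 maps back to (−4.096) + 1552×0.004 V = 2.112 V.
V_in − V_rec = 0.00348 V = 3.480 mV.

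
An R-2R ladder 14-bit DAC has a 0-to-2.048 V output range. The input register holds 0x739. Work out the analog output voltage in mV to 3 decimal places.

LSB = 2.048 V / 2^14 = 125.00 µV.
Code 0x739 = 1849 decimal.
V_out = 0 + 1849 × 0.000125 V = 0.231125 V.
= 231.125 mV.

231.125 mV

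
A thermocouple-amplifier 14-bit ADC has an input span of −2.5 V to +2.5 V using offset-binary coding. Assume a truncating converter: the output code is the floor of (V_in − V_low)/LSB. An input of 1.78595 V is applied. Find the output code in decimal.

code 14044

Full-scale span = 5 V; LSB = 5/2^14 = 305.18 µV.
(V_in − V_low)/LSB = (1.78595 − (−2.5)) / 0.000305176 = 14044.201.
⌊·⌋(14044.201) = 14044.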